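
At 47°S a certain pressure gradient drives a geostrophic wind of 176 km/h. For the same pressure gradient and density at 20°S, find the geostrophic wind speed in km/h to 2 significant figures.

380 km/h

With the same pressure gradient and density, V_g ∝ 1/f ∝ 1/sin φ.
V₂ = V₁ · sin φ₁ / sin φ₂ = 176 × sin 47° / sin 20°
V₂ = 176 × 0.7314/0.3420 = 380 km/h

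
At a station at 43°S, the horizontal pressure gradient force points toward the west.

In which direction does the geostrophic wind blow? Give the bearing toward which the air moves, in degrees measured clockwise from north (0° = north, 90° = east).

180°

The pressure-gradient force points toward the west (bearing 270°).
Geostrophic balance: in the Southern Hemisphere the Coriolis force deflects motion to the left, so the geostrophic wind blows 90° to the left of the pressure-gradient force (low pressure on the right).
Rotating 270° by 90° counterclockwise gives 180° — the wind blows toward the south.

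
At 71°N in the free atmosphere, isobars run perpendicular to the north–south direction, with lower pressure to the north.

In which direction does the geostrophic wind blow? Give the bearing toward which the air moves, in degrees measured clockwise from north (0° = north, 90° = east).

The pressure-gradient force points toward the north (bearing 000°).
Geostrophic balance: in the Northern Hemisphere the Coriolis force deflects motion to the right, so the geostrophic wind blows 90° to the right of the pressure-gradient force (low pressure on the left).
Rotating 000° by 90° clockwise gives 090° — the wind blows toward the east.

090°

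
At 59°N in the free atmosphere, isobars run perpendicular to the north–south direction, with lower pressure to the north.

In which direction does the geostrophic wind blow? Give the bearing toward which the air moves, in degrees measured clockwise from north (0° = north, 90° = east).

The pressure-gradient force points toward the north (bearing 000°).
Geostrophic balance: in the Northern Hemisphere the Coriolis force deflects motion to the right, so the geostrophic wind blows 90° to the right of the pressure-gradient force (low pressure on the left).
Rotating 000° by 90° clockwise gives 090° — the wind blows toward the east.

090°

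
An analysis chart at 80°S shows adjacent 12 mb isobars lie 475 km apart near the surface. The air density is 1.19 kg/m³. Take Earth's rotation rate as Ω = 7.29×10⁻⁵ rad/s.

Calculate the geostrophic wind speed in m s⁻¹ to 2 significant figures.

15 m s⁻¹

Coriolis parameter at 80°S:
f = 2Ω sin φ = 2 × 7.29×10⁻⁵ × sin 80° = 1.44×10⁻⁴ s⁻¹
Pressure gradient: |∂P/∂n| = 1200 Pa / 475000 m = 2.53×10⁻³ Pa/m
Geostrophic balance (pressure-gradient force = Coriolis force):
V_g = (1/(fρ)) |∂P/∂n| = 2.53×10⁻³ / (1.44×10⁻⁴ × 1.19) = 14.8 m/s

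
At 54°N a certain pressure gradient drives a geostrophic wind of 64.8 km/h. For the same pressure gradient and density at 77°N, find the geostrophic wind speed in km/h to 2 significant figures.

54 km/h

With the same pressure gradient and density, V_g ∝ 1/f ∝ 1/sin φ.
V₂ = V₁ · sin φ₁ / sin φ₂ = 64.8 × sin 54° / sin 77°
V₂ = 64.8 × 0.8090/0.9744 = 54 km/h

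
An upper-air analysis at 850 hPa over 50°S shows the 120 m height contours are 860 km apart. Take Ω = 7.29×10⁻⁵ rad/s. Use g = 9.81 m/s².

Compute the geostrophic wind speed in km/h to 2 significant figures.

Coriolis parameter at 50°S:
f = 2Ω sin φ = 2 × 7.29×10⁻⁵ × sin 50° = 1.12×10⁻⁴ s⁻¹
Height gradient: |∂Z/∂n| = 120 m / 860000 m = 1.40×10⁻⁴
On a pressure surface, geostrophic balance gives V_g = (g/f)|∂Z/∂n|:
V_g = 9.81 × 1.40×10⁻⁴ / 1.12×10⁻⁴ = 12.3 m/s
Converting: 12.3 m/s × 3.6 = 44 km/h

44 km/h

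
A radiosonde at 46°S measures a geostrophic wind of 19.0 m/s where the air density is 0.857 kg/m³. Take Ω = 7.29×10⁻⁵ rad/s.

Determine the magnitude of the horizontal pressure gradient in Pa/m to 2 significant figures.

Coriolis parameter at 46°S:
f = 2Ω sin φ = 2 × 7.29×10⁻⁵ × sin 46° = 1.05×10⁻⁴ s⁻¹
Geostrophic balance rearranged: |∂P/∂n| = f ρ V_g
|∂P/∂n| = 1.05×10⁻⁴ × 0.857 × 19.0 = 1.71×10⁻³ Pa/m

1.7×10⁻³ Pa/m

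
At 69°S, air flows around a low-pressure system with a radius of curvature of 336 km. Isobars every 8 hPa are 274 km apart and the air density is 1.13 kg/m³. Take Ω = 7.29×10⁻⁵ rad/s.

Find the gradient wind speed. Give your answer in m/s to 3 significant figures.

14.4 m/s

Coriolis parameter at 69°S:
f = 2Ω sin φ = 2 × 7.29×10⁻⁵ × sin 69° = 1.36×10⁻⁴ s⁻¹
Pressure gradient: |∂P/∂n| = 800 Pa / 274000 m = 2.92×10⁻³ Pa/m
Geostrophic speed: V_g = |∂P/∂n|/(fρ) = 2.92×10⁻³/(1.36×10⁻⁴ × 1.13) = 19.0 m/s
Around a low, centrifugal force acts outward with Coriolis, so pressure-gradient force balances both:
(1/ρ)|∂P/∂n| = fV + V²/R  →  V² + fR·V − fR·V_g = 0
With fR = 1.36×10⁻⁴ × 336×10³ m = 45.7 m/s:
V = [−fR + √((fR)² + 4 fR V_g)]/2 = [−45.7 + √(45.7² + 4×45.7×19)]/2 = 14.4 m/s
Subgeostrophic (V < V_g = 19 m/s), as expected around a low.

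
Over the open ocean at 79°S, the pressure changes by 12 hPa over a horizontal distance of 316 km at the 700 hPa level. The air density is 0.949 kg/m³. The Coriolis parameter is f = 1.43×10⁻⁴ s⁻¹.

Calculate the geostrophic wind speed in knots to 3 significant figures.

54.4 knots

Pressure gradient: |∂P/∂n| = 1200 Pa / 316000 m = 3.80×10⁻³ Pa/m
Geostrophic balance (pressure-gradient force = Coriolis force):
V_g = (1/(fρ)) |∂P/∂n| = 3.80×10⁻³ / (1.43×10⁻⁴ × 0.949) = 28.0 m/s
Converting: 28.0 m/s × 1.944 = 54.4 knots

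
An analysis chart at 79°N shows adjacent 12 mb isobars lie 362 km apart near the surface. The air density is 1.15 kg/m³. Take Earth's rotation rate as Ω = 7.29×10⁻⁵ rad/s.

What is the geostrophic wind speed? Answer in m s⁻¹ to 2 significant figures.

Coriolis parameter at 79°N:
f = 2Ω sin φ = 2 × 7.29×10⁻⁵ × sin 79° = 1.43×10⁻⁴ s⁻¹
Pressure gradient: |∂P/∂n| = 1200 Pa / 362000 m = 3.31×10⁻³ Pa/m
Geostrophic balance (pressure-gradient force = Coriolis force):
V_g = (1/(fρ)) |∂P/∂n| = 3.31×10⁻³ / (1.43×10⁻⁴ × 1.15) = 20.1 m/s

20 m s⁻¹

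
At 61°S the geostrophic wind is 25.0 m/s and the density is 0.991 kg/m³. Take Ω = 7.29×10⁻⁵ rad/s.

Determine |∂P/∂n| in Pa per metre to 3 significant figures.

3.16×10⁻³ Pa/m

Coriolis parameter at 61°S:
f = 2Ω sin φ = 2 × 7.29×10⁻⁵ × sin 61° = 1.28×10⁻⁴ s⁻¹
Geostrophic balance rearranged: |∂P/∂n| = f ρ V_g
|∂P/∂n| = 1.28×10⁻⁴ × 0.991 × 25.0 = 3.16×10⁻³ Pa/m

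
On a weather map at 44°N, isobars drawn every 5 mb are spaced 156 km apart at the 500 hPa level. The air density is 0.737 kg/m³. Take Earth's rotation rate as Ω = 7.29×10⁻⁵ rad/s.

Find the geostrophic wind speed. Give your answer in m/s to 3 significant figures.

42.9 m/s

Coriolis parameter at 44°N:
f = 2Ω sin φ = 2 × 7.29×10⁻⁵ × sin 44° = 1.01×10⁻⁴ s⁻¹
Pressure gradient: |∂P/∂n| = 500 Pa / 156000 m = 3.21×10⁻³ Pa/m
Geostrophic balance (pressure-gradient force = Coriolis force):
V_g = (1/(fρ)) |∂P/∂n| = 3.21×10⁻³ / (1.01×10⁻⁴ × 0.737) = 42.9 m/s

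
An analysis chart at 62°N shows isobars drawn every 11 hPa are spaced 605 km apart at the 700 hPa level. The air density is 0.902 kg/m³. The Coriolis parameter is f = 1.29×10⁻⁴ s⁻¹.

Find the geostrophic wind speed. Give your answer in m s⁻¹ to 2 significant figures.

Pressure gradient: |∂P/∂n| = 1100 Pa / 605000 m = 1.82×10⁻³ Pa/m
Geostrophic balance (pressure-gradient force = Coriolis force):
V_g = (1/(fρ)) |∂P/∂n| = 1.82×10⁻³ / (1.29×10⁻⁴ × 0.902) = 15.6 m/s

16 m s⁻¹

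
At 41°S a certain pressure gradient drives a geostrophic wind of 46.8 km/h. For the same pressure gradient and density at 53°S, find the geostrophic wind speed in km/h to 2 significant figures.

With the same pressure gradient and density, V_g ∝ 1/f ∝ 1/sin φ.
V₂ = V₁ · sin φ₁ / sin φ₂ = 46.8 × sin 41° / sin 53°
V₂ = 46.8 × 0.6561/0.7986 = 38 km/h

38 km/h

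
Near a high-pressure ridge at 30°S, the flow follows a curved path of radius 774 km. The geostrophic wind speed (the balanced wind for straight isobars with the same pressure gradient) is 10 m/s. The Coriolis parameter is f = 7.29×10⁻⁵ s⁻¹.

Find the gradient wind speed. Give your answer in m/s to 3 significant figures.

13.0 m/s

Around a high, pressure-gradient force acts outward with centrifugal, so Coriolis balances both:
fV = (1/ρ)|∂P/∂n| + V²/R  →  V² − fR·V + fR·V_g = 0
With fR = 7.29×10⁻⁵ × 774×10³ m = 56.4 m/s:
V = [fR − √((fR)² − 4 fR V_g)]/2 = [56.4 − √(56.4² − 4×56.4×10)]/2 = 13 m/s
Supergeostrophic (V > V_g = 10 m/s), as expected around a high.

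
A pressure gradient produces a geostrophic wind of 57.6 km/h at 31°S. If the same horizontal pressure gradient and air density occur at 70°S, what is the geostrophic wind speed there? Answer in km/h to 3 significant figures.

31.6 km/h

With the same pressure gradient and density, V_g ∝ 1/f ∝ 1/sin φ.
V₂ = V₁ · sin φ₁ / sin φ₂ = 57.6 × sin 31° / sin 70°
V₂ = 57.6 × 0.5150/0.9397 = 31.6 km/h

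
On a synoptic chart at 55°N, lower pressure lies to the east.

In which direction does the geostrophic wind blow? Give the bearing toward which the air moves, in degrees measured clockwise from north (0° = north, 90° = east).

The pressure-gradient force points toward the east (bearing 090°).
Geostrophic balance: in the Northern Hemisphere the Coriolis force deflects motion to the right, so the geostrophic wind blows 90° to the right of the pressure-gradient force (low pressure on the left).
Rotating 090° by 90° clockwise gives 180° — the wind blows toward the south.

180°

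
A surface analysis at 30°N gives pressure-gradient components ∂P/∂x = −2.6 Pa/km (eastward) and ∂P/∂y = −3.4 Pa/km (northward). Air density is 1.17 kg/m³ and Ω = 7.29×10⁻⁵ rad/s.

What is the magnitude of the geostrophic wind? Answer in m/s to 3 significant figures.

Coriolis parameter at 30°N:
f = 2Ω sin φ = 2 × 7.29×10⁻⁵ × sin 30° = 7.29×10⁻⁵ s⁻¹
Component geostrophic relations (x east, y north):
u_g = −(1/(fρ)) ∂P/∂y,  v_g = (1/(fρ)) ∂P/∂x
u_g = −(−3.4×10⁻³)/(7.29×10⁻⁵ × 1.17) = 39.9 m/s;  v_g = (−2.6×10⁻³)/(7.29×10⁻⁵ × 1.17) = −30.5 m/s
|V_g| = √(u_g² + v_g²) = 50.2 m/s

50.2 m/s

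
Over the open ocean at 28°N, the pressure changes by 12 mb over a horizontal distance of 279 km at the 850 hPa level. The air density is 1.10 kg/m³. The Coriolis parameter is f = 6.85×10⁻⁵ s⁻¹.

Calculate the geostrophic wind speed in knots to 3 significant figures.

111 knots

Pressure gradient: |∂P/∂n| = 1200 Pa / 279000 m = 4.30×10⁻³ Pa/m
Geostrophic balance (pressure-gradient force = Coriolis force):
V_g = (1/(fρ)) |∂P/∂n| = 4.30×10⁻³ / (6.85×10⁻⁵ × 1.10) = 57.1 m/s
Converting: 57.1 m/s × 1.944 = 111 knots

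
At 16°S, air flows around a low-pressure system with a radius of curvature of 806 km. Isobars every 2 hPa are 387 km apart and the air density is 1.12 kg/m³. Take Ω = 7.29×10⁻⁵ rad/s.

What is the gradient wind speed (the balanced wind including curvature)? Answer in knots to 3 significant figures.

17.5 knots

Coriolis parameter at 16°S:
f = 2Ω sin φ = 2 × 7.29×10⁻⁵ × sin 16° = 4.02×10⁻⁵ s⁻¹
Pressure gradient: |∂P/∂n| = 200 Pa / 387000 m = 5.17×10⁻⁴ Pa/m
Geostrophic speed: V_g = |∂P/∂n|/(fρ) = 5.17×10⁻⁴/(4.02×10⁻⁵ × 1.12) = 11.5 m/s
Around a low, centrifugal force acts outward with Coriolis, so pressure-gradient force balances both:
(1/ρ)|∂P/∂n| = fV + V²/R  →  V² + fR·V − fR·V_g = 0
With fR = 4.02×10⁻⁵ × 806×10³ m = 32.4 m/s:
V = [−fR + √((fR)² + 4 fR V_g)]/2 = [−32.4 + √(32.4² + 4×32.4×11.5)]/2 = 8.99 m/s
Subgeostrophic (V < V_g = 11.5 m/s), as expected around a low.
Converting: 8.99 m/s × 1.944 = 17.5 knots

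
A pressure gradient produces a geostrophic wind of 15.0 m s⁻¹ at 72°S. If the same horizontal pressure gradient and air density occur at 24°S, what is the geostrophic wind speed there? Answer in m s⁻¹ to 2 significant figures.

With the same pressure gradient and density, V_g ∝ 1/f ∝ 1/sin φ.
V₂ = V₁ · sin φ₁ / sin φ₂ = 15.0 × sin 72° / sin 24°
V₂ = 15.0 × 0.9511/0.4067 = 35 m s⁻¹

35 m s⁻¹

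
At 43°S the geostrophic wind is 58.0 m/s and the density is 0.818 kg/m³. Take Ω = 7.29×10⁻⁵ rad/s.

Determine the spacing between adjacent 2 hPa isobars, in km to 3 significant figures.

Coriolis parameter at 43°S:
f = 2Ω sin φ = 2 × 7.29×10⁻⁵ × sin 43° = 9.94×10⁻⁵ s⁻¹
Geostrophic balance rearranged: |∂P/∂n| = f ρ V_g
|∂P/∂n| = 9.94×10⁻⁵ × 0.818 × 58.0 = 4.72×10⁻³ Pa/m
Isobar spacing: Δn = ΔP/|∂P/∂n| = 200 Pa / 4.72×10⁻³ Pa/m = 42394 m ≈ 42.4 km

42.4 km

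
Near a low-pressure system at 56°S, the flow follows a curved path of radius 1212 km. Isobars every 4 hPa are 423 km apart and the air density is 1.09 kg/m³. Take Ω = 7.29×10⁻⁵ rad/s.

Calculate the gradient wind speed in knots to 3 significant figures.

13.3 knots

Coriolis parameter at 56°S:
f = 2Ω sin φ = 2 × 7.29×10⁻⁵ × sin 56° = 1.21×10⁻⁴ s⁻¹
Pressure gradient: |∂P/∂n| = 400 Pa / 423000 m = 9.46×10⁻⁴ Pa/m
Geostrophic speed: V_g = |∂P/∂n|/(fρ) = 9.46×10⁻⁴/(1.21×10⁻⁴ × 1.09) = 7.18 m/s
Around a low, centrifugal force acts outward with Coriolis, so pressure-gradient force balances both:
(1/ρ)|∂P/∂n| = fV + V²/R  →  V² + fR·V − fR·V_g = 0
With fR = 1.21×10⁻⁴ × 1212×10³ m = 146 m/s:
V = [−fR + √((fR)² + 4 fR V_g)]/2 = [−146 + √(146² + 4×146×7.18)]/2 = 6.86 m/s
Subgeostrophic (V < V_g = 7.18 m/s), as expected around a low.
Converting: 6.86 m/s × 1.944 = 13.3 knots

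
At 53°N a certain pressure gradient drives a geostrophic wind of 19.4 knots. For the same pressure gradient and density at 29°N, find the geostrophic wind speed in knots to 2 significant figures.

With the same pressure gradient and density, V_g ∝ 1/f ∝ 1/sin φ.
V₂ = V₁ · sin φ₁ / sin φ₂ = 19.4 × sin 53° / sin 29°
V₂ = 19.4 × 0.7986/0.4848 = 32 knots

32 knots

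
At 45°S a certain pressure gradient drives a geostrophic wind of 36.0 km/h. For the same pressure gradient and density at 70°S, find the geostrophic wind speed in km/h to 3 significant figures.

27.1 km/h

With the same pressure gradient and density, V_g ∝ 1/f ∝ 1/sin φ.
V₂ = V₁ · sin φ₁ / sin φ₂ = 36.0 × sin 45° / sin 70°
V₂ = 36.0 × 0.7071/0.9397 = 27.1 km/h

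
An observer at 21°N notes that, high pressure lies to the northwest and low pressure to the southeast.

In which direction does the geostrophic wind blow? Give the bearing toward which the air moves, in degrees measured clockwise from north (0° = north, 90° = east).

225°

The pressure-gradient force points toward the southeast (bearing 135°).
Geostrophic balance: in the Northern Hemisphere the Coriolis force deflects motion to the right, so the geostrophic wind blows 90° to the right of the pressure-gradient force (low pressure on the left).
Rotating 135° by 90° clockwise gives 225° — the wind blows toward the southwest.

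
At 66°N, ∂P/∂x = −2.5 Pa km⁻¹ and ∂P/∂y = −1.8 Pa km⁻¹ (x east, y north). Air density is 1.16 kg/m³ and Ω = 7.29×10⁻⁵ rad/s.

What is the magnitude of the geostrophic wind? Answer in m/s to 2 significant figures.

20 m/s

Coriolis parameter at 66°N:
f = 2Ω sin φ = 2 × 7.29×10⁻⁵ × sin 66° = 1.33×10⁻⁴ s⁻¹
Component geostrophic relations (x east, y north):
u_g = −(1/(fρ)) ∂P/∂y,  v_g = (1/(fρ)) ∂P/∂x
u_g = −(−1.8×10⁻³)/(1.33×10⁻⁴ × 1.16) = 11.7 m/s;  v_g = (−2.5×10⁻³)/(1.33×10⁻⁴ × 1.16) = −16.2 m/s
|V_g| = √(u_g² + v_g²) = 19.9 m/s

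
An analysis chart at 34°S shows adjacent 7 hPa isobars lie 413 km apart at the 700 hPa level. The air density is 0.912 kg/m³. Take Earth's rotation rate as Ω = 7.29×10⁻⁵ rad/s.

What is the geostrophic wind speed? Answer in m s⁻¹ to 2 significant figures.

Coriolis parameter at 34°S:
f = 2Ω sin φ = 2 × 7.29×10⁻⁵ × sin 34° = 8.15×10⁻⁵ s⁻¹
Pressure gradient: |∂P/∂n| = 700 Pa / 413000 m = 1.69×10⁻³ Pa/m
Geostrophic balance (pressure-gradient force = Coriolis force):
V_g = (1/(fρ)) |∂P/∂n| = 1.69×10⁻³ / (8.15×10⁻⁵ × 0.912) = 22.8 m/s

23 m s⁻¹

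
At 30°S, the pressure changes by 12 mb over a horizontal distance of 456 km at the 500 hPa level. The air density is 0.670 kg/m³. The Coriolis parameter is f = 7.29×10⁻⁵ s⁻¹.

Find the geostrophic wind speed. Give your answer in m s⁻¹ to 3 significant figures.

Pressure gradient: |∂P/∂n| = 1200 Pa / 456000 m = 2.63×10⁻³ Pa/m
Geostrophic balance (pressure-gradient force = Coriolis force):
V_g = (1/(fρ)) |∂P/∂n| = 2.63×10⁻³ / (7.29×10⁻⁵ × 0.670) = 53.9 m/s

53.9 m s⁻¹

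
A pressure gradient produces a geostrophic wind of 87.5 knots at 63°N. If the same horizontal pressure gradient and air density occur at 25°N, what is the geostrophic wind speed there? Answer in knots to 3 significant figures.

With the same pressure gradient and density, V_g ∝ 1/f ∝ 1/sin φ.
V₂ = V₁ · sin φ₁ / sin φ₂ = 87.5 × sin 63° / sin 25°
V₂ = 87.5 × 0.8910/0.4226 = 184 knots

184 knots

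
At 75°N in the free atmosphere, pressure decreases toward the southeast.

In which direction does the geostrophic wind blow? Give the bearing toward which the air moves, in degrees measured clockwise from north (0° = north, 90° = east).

The pressure-gradient force points toward the southeast (bearing 135°).
Geostrophic balance: in the Northern Hemisphere the Coriolis force deflects motion to the right, so the geostrophic wind blows 90° to the right of the pressure-gradient force (low pressure on the left).
Rotating 135° by 90° clockwise gives 225° — the wind blows toward the southwest.

225°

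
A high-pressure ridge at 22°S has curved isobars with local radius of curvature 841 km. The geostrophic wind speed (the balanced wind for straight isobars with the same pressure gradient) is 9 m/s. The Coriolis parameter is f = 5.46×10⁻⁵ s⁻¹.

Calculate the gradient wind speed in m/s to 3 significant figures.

Around a high, pressure-gradient force acts outward with centrifugal, so Coriolis balances both:
fV = (1/ρ)|∂P/∂n| + V²/R  →  V² − fR·V + fR·V_g = 0
With fR = 5.46×10⁻⁵ × 841×10³ m = 45.9 m/s:
V = [fR − √((fR)² − 4 fR V_g)]/2 = [45.9 − √(45.9² − 4×45.9×9)]/2 = 12.3 m/s
Supergeostrophic (V > V_g = 9 m/s), as expected around a high.

12.3 m/s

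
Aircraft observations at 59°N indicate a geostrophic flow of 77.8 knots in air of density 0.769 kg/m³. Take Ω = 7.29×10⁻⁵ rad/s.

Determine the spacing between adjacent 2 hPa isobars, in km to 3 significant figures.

Coriolis parameter at 59°N:
f = 2Ω sin φ = 2 × 7.29×10⁻⁵ × sin 59° = 1.25×10⁻⁴ s⁻¹
Wind speed in SI: 77.8 knots = 40.0 m/s
Geostrophic balance rearranged: |∂P/∂n| = f ρ V_g
|∂P/∂n| = 1.25×10⁻⁴ × 0.769 × 40.0 = 3.85×10⁻³ Pa/m
Isobar spacing: Δn = ΔP/|∂P/∂n| = 200 Pa / 3.85×10⁻³ Pa/m = 51995 m ≈ 52.0 km

52.0 km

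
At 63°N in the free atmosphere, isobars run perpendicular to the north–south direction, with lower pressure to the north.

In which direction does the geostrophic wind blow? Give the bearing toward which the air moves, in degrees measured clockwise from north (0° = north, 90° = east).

The pressure-gradient force points toward the north (bearing 000°).
Geostrophic balance: in the Northern Hemisphere the Coriolis force deflects motion to the right, so the geostrophic wind blows 90° to the right of the pressure-gradient force (low pressure on the left).
Rotating 000° by 90° clockwise gives 090° — the wind blows toward the east.

090°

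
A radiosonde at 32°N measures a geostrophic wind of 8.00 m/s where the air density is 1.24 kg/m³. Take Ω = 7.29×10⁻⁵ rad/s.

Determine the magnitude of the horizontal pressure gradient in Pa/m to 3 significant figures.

7.66×10⁻⁴ Pa/m

Coriolis parameter at 32°N:
f = 2Ω sin φ = 2 × 7.29×10⁻⁵ × sin 32° = 7.73×10⁻⁵ s⁻¹
Geostrophic balance rearranged: |∂P/∂n| = f ρ V_g
|∂P/∂n| = 7.73×10⁻⁵ × 1.24 × 8.00 = 7.66×10⁻⁴ Pa/m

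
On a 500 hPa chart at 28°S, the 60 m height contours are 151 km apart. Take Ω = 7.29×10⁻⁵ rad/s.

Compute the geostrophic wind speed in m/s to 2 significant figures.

Coriolis parameter at 28°S:
f = 2Ω sin φ = 2 × 7.29×10⁻⁵ × sin 28° = 6.84×10⁻⁵ s⁻¹
Height gradient: |∂Z/∂n| = 60 m / 151000 m = 3.97×10⁻⁴
On a pressure surface, geostrophic balance gives V_g = (g/f)|∂Z/∂n|:
V_g = 9.81 × 3.97×10⁻⁴ / 6.84×10⁻⁵ = 56.9 m/s

57 m/s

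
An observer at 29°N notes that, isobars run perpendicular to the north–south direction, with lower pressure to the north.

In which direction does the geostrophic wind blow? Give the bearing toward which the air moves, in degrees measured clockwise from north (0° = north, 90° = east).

090°

The pressure-gradient force points toward the north (bearing 000°).
Geostrophic balance: in the Northern Hemisphere the Coriolis force deflects motion to the right, so the geostrophic wind blows 90° to the right of the pressure-gradient force (low pressure on the left).
Rotating 000° by 90° clockwise gives 090° — the wind blows toward the east.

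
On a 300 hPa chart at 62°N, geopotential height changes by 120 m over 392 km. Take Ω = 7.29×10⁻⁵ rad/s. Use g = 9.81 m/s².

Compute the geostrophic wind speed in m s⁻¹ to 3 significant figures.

23.3 m s⁻¹

Coriolis parameter at 62°N:
f = 2Ω sin φ = 2 × 7.29×10⁻⁵ × sin 62° = 1.29×10⁻⁴ s⁻¹
Height gradient: |∂Z/∂n| = 120 m / 392000 m = 3.06×10⁻⁴
On a pressure surface, geostrophic balance gives V_g = (g/f)|∂Z/∂n|:
V_g = 9.81 × 3.06×10⁻⁴ / 1.29×10⁻⁴ = 23.3 m/s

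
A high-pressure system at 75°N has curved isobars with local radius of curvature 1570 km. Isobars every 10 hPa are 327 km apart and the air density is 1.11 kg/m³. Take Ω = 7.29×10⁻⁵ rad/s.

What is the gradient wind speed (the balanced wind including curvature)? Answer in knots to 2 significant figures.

42 knots

Coriolis parameter at 75°N:
f = 2Ω sin φ = 2 × 7.29×10⁻⁵ × sin 75° = 1.41×10⁻⁴ s⁻¹
Pressure gradient: |∂P/∂n| = 1000 Pa / 327000 m = 3.06×10⁻³ Pa/m
Geostrophic speed: V_g = |∂P/∂n|/(fρ) = 3.06×10⁻³/(1.41×10⁻⁴ × 1.11) = 19.6 m/s
Around a high, pressure-gradient force acts outward with centrifugal, so Coriolis balances both:
fV = (1/ρ)|∂P/∂n| + V²/R  →  V² − fR·V + fR·V_g = 0
With fR = 1.41×10⁻⁴ × 1570×10³ m = 221 m/s:
V = [fR − √((fR)² − 4 fR V_g)]/2 = [221 − √(221² − 4×221×19.6)]/2 = 21.7 m/s
Supergeostrophic (V > V_g = 19.6 m/s), as expected around a high.
Converting: 21.7 m/s × 1.944 = 42 knots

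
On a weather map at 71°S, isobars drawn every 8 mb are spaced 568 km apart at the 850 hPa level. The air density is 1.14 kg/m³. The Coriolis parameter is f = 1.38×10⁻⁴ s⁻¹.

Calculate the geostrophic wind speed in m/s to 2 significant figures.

Pressure gradient: |∂P/∂n| = 800 Pa / 568000 m = 1.41×10⁻³ Pa/m
Geostrophic balance (pressure-gradient force = Coriolis force):
V_g = (1/(fρ)) |∂P/∂n| = 1.41×10⁻³ / (1.38×10⁻⁴ × 1.14) = 8.95 m/s

9.0 m/s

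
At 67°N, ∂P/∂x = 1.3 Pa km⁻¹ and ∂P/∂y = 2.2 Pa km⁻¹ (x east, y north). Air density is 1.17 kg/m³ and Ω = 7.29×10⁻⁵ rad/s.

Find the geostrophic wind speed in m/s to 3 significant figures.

Coriolis parameter at 67°N:
f = 2Ω sin φ = 2 × 7.29×10⁻⁵ × sin 67° = 1.34×10⁻⁴ s⁻¹
Component geostrophic relations (x east, y north):
u_g = −(1/(fρ)) ∂P/∂y,  v_g = (1/(fρ)) ∂P/∂x
u_g = −(2.2×10⁻³)/(1.34×10⁻⁴ × 1.17) = −14.0 m/s;  v_g = (1.3×10⁻³)/(1.34×10⁻⁴ × 1.17) = 8.28 m/s
|V_g| = √(u_g² + v_g²) = 16.3 m/s

16.3 m/s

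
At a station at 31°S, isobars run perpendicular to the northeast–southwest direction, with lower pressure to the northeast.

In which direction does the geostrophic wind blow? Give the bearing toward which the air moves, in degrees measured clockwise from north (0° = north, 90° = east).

The pressure-gradient force points toward the northeast (bearing 045°).
Geostrophic balance: in the Southern Hemisphere the Coriolis force deflects motion to the left, so the geostrophic wind blows 90° to the left of the pressure-gradient force (low pressure on the right).
Rotating 045° by 90° counterclockwise gives 315° — the wind blows toward the northwest.

315°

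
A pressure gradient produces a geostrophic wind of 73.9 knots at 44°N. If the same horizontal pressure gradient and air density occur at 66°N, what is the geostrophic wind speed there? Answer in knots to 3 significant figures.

56.2 knots

With the same pressure gradient and density, V_g ∝ 1/f ∝ 1/sin φ.
V₂ = V₁ · sin φ₁ / sin φ₂ = 73.9 × sin 44° / sin 66°
V₂ = 73.9 × 0.6947/0.9135 = 56.2 knots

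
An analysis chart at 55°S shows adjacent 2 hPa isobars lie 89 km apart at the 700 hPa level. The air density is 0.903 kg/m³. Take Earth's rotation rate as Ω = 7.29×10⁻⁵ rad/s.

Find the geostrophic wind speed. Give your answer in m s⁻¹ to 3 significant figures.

20.8 m s⁻¹

Coriolis parameter at 55°S:
f = 2Ω sin φ = 2 × 7.29×10⁻⁵ × sin 55° = 1.19×10⁻⁴ s⁻¹
Pressure gradient: |∂P/∂n| = 200 Pa / 89000 m = 2.25×10⁻³ Pa/m
Geostrophic balance (pressure-gradient force = Coriolis force):
V_g = (1/(fρ)) |∂P/∂n| = 2.25×10⁻³ / (1.19×10⁻⁴ × 0.903) = 20.8 m/s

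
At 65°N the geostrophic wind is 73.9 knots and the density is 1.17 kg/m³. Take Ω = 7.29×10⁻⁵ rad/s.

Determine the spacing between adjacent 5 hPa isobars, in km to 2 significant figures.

85 km

Coriolis parameter at 65°N:
f = 2Ω sin φ = 2 × 7.29×10⁻⁵ × sin 65° = 1.32×10⁻⁴ s⁻¹
Wind speed in SI: 73.9 knots = 38.0 m/s
Geostrophic balance rearranged: |∂P/∂n| = f ρ V_g
|∂P/∂n| = 1.32×10⁻⁴ × 1.17 × 38.0 = 5.88×10⁻³ Pa/m
Isobar spacing: Δn = ΔP/|∂P/∂n| = 500 Pa / 5.88×10⁻³ Pa/m = 85068 m ≈ 85 km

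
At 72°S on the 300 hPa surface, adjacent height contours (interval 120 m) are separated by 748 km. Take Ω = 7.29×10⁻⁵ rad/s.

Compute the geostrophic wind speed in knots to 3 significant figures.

Coriolis parameter at 72°S:
f = 2Ω sin φ = 2 × 7.29×10⁻⁵ × sin 72° = 1.39×10⁻⁴ s⁻¹
Height gradient: |∂Z/∂n| = 120 m / 748000 m = 1.60×10⁻⁴
On a pressure surface, geostrophic balance gives V_g = (g/f)|∂Z/∂n|:
V_g = 9.81 × 1.60×10⁻⁴ / 1.39×10⁻⁴ = 11.3 m/s
Converting: 11.3 m/s × 1.944 = 22.1 knots

22.1 knots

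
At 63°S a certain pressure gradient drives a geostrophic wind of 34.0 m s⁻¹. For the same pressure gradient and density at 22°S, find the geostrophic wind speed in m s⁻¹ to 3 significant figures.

80.9 m s⁻¹

With the same pressure gradient and density, V_g ∝ 1/f ∝ 1/sin φ.
V₂ = V₁ · sin φ₁ / sin φ₂ = 34.0 × sin 63° / sin 22°
V₂ = 34.0 × 0.8910/0.3746 = 80.9 m s⁻¹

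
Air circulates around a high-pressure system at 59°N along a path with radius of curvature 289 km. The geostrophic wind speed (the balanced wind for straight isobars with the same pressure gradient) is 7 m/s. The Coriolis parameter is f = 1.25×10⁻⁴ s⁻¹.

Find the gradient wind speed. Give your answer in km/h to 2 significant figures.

Around a high, pressure-gradient force acts outward with centrifugal, so Coriolis balances both:
fV = (1/ρ)|∂P/∂n| + V²/R  →  V² − fR·V + fR·V_g = 0
With fR = 1.25×10⁻⁴ × 289×10³ m = 36.1 m/s:
V = [fR − √((fR)² − 4 fR V_g)]/2 = [36.1 − √(36.1² − 4×36.1×7)]/2 = 9.5 m/s
Supergeostrophic (V > V_g = 7 m/s), as expected around a high.
Converting: 9.5 m/s × 3.6 = 34 km/h

34 km/h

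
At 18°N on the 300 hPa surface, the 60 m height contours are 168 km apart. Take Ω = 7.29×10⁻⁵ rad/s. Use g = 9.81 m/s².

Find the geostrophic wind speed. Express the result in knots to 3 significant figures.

Coriolis parameter at 18°N:
f = 2Ω sin φ = 2 × 7.29×10⁻⁵ × sin 18° = 4.51×10⁻⁵ s⁻¹
Height gradient: |∂Z/∂n| = 60 m / 168000 m = 3.57×10⁻⁴
On a pressure surface, geostrophic balance gives V_g = (g/f)|∂Z/∂n|:
V_g = 9.81 × 3.57×10⁻⁴ / 4.51×10⁻⁵ = 77.8 m/s
Converting: 77.8 m/s × 1.944 = 151 knots

151 knots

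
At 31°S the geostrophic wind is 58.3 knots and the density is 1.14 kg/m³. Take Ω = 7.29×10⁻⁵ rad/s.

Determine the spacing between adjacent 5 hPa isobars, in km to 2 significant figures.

190 km

Coriolis parameter at 31°S:
f = 2Ω sin φ = 2 × 7.29×10⁻⁵ × sin 31° = 7.51×10⁻⁵ s⁻¹
Wind speed in SI: 58.3 knots = 30.0 m/s
Geostrophic balance rearranged: |∂P/∂n| = f ρ V_g
|∂P/∂n| = 7.51×10⁻⁵ × 1.14 × 30.0 = 2.57×10⁻³ Pa/m
Isobar spacing: Δn = ΔP/|∂P/∂n| = 500 Pa / 2.57×10⁻³ Pa/m = 194743 m ≈ 190 km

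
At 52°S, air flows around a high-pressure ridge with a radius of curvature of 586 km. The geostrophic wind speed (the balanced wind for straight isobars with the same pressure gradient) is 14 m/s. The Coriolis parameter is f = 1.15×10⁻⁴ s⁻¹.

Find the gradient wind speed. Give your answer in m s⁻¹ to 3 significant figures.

Around a high, pressure-gradient force acts outward with centrifugal, so Coriolis balances both:
fV = (1/ρ)|∂P/∂n| + V²/R  →  V² − fR·V + fR·V_g = 0
With fR = 1.15×10⁻⁴ × 586×10³ m = 67.4 m/s:
V = [fR − √((fR)² − 4 fR V_g)]/2 = [67.4 − √(67.4² − 4×67.4×14)]/2 = 19.8 m/s
Supergeostrophic (V > V_g = 14 m/s), as expected around a high.

19.8 m s⁻¹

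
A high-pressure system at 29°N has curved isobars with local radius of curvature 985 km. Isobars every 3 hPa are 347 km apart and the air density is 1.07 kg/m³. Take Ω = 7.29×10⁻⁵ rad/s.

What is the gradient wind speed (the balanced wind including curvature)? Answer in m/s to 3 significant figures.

14.4 m/s

Coriolis parameter at 29°N:
f = 2Ω sin φ = 2 × 7.29×10⁻⁵ × sin 29° = 7.07×10⁻⁵ s⁻¹
Pressure gradient: |∂P/∂n| = 300 Pa / 347000 m = 8.65×10⁻⁴ Pa/m
Geostrophic speed: V_g = |∂P/∂n|/(fρ) = 8.65×10⁻⁴/(7.07×10⁻⁵ × 1.07) = 11.4 m/s
Around a high, pressure-gradient force acts outward with centrifugal, so Coriolis balances both:
fV = (1/ρ)|∂P/∂n| + V²/R  →  V² − fR·V + fR·V_g = 0
With fR = 7.07×10⁻⁵ × 985×10³ m = 69.6 m/s:
V = [fR − √((fR)² − 4 fR V_g)]/2 = [69.6 − √(69.6² − 4×69.6×11.4)]/2 = 14.4 m/s
Supergeostrophic (V > V_g = 11.4 m/s), as expected around a high.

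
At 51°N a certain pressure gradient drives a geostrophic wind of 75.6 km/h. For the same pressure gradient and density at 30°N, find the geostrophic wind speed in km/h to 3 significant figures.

With the same pressure gradient and density, V_g ∝ 1/f ∝ 1/sin φ.
V₂ = V₁ · sin φ₁ / sin φ₂ = 75.6 × sin 51° / sin 30°
V₂ = 75.6 × 0.7771/0.5000 = 118 km/h

118 km/h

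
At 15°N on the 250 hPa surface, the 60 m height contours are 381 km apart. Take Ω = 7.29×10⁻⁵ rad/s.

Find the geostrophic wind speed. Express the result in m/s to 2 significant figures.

Coriolis parameter at 15°N:
f = 2Ω sin φ = 2 × 7.29×10⁻⁵ × sin 15° = 3.77×10⁻⁵ s⁻¹
Height gradient: |∂Z/∂n| = 60 m / 381000 m = 1.57×10⁻⁴
On a pressure surface, geostrophic balance gives V_g = (g/f)|∂Z/∂n|:
V_g = 9.81 × 1.57×10⁻⁴ / 3.77×10⁻⁵ = 40.9 m/s

41 m/s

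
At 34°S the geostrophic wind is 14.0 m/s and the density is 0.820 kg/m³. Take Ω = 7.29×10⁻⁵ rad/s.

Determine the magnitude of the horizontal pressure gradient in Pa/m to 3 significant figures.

9.36×10⁻⁴ Pa/m

Coriolis parameter at 34°S:
f = 2Ω sin φ = 2 × 7.29×10⁻⁵ × sin 34° = 8.15×10⁻⁵ s⁻¹
Geostrophic balance rearranged: |∂P/∂n| = f ρ V_g
|∂P/∂n| = 8.15×10⁻⁵ × 0.820 × 14.0 = 9.36×10⁻⁴ Pa/m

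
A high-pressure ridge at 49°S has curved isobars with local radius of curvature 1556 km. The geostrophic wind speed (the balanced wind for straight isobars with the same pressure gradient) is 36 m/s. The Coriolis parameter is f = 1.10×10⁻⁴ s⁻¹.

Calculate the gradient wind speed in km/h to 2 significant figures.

190 km/h

Around a high, pressure-gradient force acts outward with centrifugal, so Coriolis balances both:
fV = (1/ρ)|∂P/∂n| + V²/R  →  V² − fR·V + fR·V_g = 0
With fR = 1.10×10⁻⁴ × 1556×10³ m = 171 m/s:
V = [fR − √((fR)² − 4 fR V_g)]/2 = [171 − √(171² − 4×171×36)]/2 = 51.5 m/s
Supergeostrophic (V > V_g = 36 m/s), as expected around a high.
Converting: 51.5 m/s × 3.6 = 190 km/h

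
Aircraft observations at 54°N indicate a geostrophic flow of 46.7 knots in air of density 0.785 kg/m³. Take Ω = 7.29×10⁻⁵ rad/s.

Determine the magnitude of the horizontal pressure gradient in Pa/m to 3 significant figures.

2.22×10⁻³ Pa/m

Coriolis parameter at 54°N:
f = 2Ω sin φ = 2 × 7.29×10⁻⁵ × sin 54° = 1.18×10⁻⁴ s⁻¹
Wind speed in SI: 46.7 knots = 24.0 m/s
Geostrophic balance rearranged: |∂P/∂n| = f ρ V_g
|∂P/∂n| = 1.18×10⁻⁴ × 0.785 × 24.0 = 2.22×10⁻³ Pa/m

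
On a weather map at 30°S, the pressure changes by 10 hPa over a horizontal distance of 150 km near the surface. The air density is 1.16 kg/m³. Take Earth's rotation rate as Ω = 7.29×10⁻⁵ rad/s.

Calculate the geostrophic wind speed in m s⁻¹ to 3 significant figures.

Coriolis parameter at 30°S:
f = 2Ω sin φ = 2 × 7.29×10⁻⁵ × sin 30° = 7.29×10⁻⁵ s⁻¹
Pressure gradient: |∂P/∂n| = 1000 Pa / 150000 m = 6.67×10⁻³ Pa/m
Geostrophic balance (pressure-gradient force = Coriolis force):
V_g = (1/(fρ)) |∂P/∂n| = 6.67×10⁻³ / (7.29×10⁻⁵ × 1.16) = 78.8 m/s

78.8 m s⁻¹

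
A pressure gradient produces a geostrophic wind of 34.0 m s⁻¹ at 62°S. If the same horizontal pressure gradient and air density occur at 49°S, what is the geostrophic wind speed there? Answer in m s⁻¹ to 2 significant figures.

With the same pressure gradient and density, V_g ∝ 1/f ∝ 1/sin φ.
V₂ = V₁ · sin φ₁ / sin φ₂ = 34.0 × sin 62° / sin 49°
V₂ = 34.0 × 0.8829/0.7547 = 40 m s⁻¹

40 m s⁻¹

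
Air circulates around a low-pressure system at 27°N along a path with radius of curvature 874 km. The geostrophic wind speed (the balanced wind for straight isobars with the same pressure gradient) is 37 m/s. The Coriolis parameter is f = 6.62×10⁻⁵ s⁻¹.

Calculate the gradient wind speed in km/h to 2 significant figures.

Around a low, centrifugal force acts outward with Coriolis, so pressure-gradient force balances both:
(1/ρ)|∂P/∂n| = fV + V²/R  →  V² + fR·V − fR·V_g = 0
With fR = 6.62×10⁻⁵ × 874×10³ m = 57.9 m/s:
V = [−fR + √((fR)² + 4 fR V_g)]/2 = [−57.9 + √(57.9² + 4×57.9×37)]/2 = 25.6 m/s
Subgeostrophic (V < V_g = 37 m/s), as expected around a low.
Converting: 25.6 m/s × 3.6 = 92 km/h

92 km/h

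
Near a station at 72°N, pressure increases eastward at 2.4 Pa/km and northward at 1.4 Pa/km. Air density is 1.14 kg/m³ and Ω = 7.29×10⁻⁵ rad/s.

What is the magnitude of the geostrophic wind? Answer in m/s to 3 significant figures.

Coriolis parameter at 72°N:
f = 2Ω sin φ = 2 × 7.29×10⁻⁵ × sin 72° = 1.39×10⁻⁴ s⁻¹
Component geostrophic relations (x east, y north):
u_g = −(1/(fρ)) ∂P/∂y,  v_g = (1/(fρ)) ∂P/∂x
u_g = −(1.4×10⁻³)/(1.39×10⁻⁴ × 1.14) = −8.86 m/s;  v_g = (2.4×10⁻³)/(1.39×10⁻⁴ × 1.14) = 15.2 m/s
|V_g| = √(u_g² + v_g²) = 17.6 m/s

17.6 m/s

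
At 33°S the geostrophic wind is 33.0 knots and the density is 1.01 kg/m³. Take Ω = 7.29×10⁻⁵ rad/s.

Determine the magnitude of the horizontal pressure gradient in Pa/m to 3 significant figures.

Coriolis parameter at 33°S:
f = 2Ω sin φ = 2 × 7.29×10⁻⁵ × sin 33° = 7.94×10⁻⁵ s⁻¹
Wind speed in SI: 33.0 knots = 17.0 m/s
Geostrophic balance rearranged: |∂P/∂n| = f ρ V_g
|∂P/∂n| = 7.94×10⁻⁵ × 1.01 × 17.0 = 1.36×10⁻³ Pa/m

1.36×10⁻³ Pa/m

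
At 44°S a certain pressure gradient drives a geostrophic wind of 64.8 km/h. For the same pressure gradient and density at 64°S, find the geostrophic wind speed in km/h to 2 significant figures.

50 km/h

With the same pressure gradient and density, V_g ∝ 1/f ∝ 1/sin φ.
V₂ = V₁ · sin φ₁ / sin φ₂ = 64.8 × sin 44° / sin 64°
V₂ = 64.8 × 0.6947/0.8988 = 50 km/h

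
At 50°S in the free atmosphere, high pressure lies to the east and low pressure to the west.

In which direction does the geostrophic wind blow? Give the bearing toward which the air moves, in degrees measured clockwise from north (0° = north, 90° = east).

The pressure-gradient force points toward the west (bearing 270°).
Geostrophic balance: in the Southern Hemisphere the Coriolis force deflects motion to the left, so the geostrophic wind blows 90° to the left of the pressure-gradient force (low pressure on the right).
Rotating 270° by 90° counterclockwise gives 180° — the wind blows toward the south.

180°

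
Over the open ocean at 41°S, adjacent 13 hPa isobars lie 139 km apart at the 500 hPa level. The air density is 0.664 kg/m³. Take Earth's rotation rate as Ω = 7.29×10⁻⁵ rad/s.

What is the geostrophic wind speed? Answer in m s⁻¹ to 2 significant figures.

Coriolis parameter at 41°S:
f = 2Ω sin φ = 2 × 7.29×10⁻⁵ × sin 41° = 9.57×10⁻⁵ s⁻¹
Pressure gradient: |∂P/∂n| = 1300 Pa / 139000 m = 9.35×10⁻³ Pa/m
Geostrophic balance (pressure-gradient force = Coriolis force):
V_g = (1/(fρ)) |∂P/∂n| = 9.35×10⁻³ / (9.57×10⁻⁵ × 0.664) = 147 m/s

150 m s⁻¹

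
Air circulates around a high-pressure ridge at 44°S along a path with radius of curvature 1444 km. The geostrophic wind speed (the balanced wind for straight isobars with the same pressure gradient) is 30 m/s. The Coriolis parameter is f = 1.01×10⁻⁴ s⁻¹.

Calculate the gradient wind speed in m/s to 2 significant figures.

Around a high, pressure-gradient force acts outward with centrifugal, so Coriolis balances both:
fV = (1/ρ)|∂P/∂n| + V²/R  →  V² − fR·V + fR·V_g = 0
With fR = 1.01×10⁻⁴ × 1444×10³ m = 146 m/s:
V = [fR − √((fR)² − 4 fR V_g)]/2 = [146 − √(146² − 4×146×30)]/2 = 42.2 m/s
Supergeostrophic (V > V_g = 30 m/s), as expected around a high.

42 m/s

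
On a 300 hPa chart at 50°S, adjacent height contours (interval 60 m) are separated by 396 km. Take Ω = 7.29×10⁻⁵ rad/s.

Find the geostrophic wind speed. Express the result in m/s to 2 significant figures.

13 m/s

Coriolis parameter at 50°S:
f = 2Ω sin φ = 2 × 7.29×10⁻⁵ × sin 50° = 1.12×10⁻⁴ s⁻¹
Height gradient: |∂Z/∂n| = 60 m / 396000 m = 1.52×10⁻⁴
On a pressure surface, geostrophic balance gives V_g = (g/f)|∂Z/∂n|:
V_g = 9.81 × 1.52×10⁻⁴ / 1.12×10⁻⁴ = 13.3 m/s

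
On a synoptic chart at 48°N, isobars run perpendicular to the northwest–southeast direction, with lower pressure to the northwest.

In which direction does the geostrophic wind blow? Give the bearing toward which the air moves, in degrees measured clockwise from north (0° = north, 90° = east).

045°

The pressure-gradient force points toward the northwest (bearing 315°).
Geostrophic balance: in the Northern Hemisphere the Coriolis force deflects motion to the right, so the geostrophic wind blows 90° to the right of the pressure-gradient force (low pressure on the left).
Rotating 315° by 90° clockwise gives 045° — the wind blows toward the northeast.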